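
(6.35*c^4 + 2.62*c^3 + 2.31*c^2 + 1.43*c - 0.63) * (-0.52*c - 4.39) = -3.302*c^5 - 29.2389*c^4 - 12.703*c^3 - 10.8845*c^2 - 5.9501*c + 2.7657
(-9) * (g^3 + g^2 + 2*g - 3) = -9*g^3 - 9*g^2 - 18*g + 27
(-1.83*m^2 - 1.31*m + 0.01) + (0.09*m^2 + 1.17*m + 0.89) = -1.74*m^2 - 0.14*m + 0.9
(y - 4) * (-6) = 24 - 6*y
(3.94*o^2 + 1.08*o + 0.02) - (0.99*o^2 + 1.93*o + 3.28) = 2.95*o^2 - 0.85*o - 3.26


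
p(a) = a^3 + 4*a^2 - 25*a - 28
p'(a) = 3*a^2 + 8*a - 25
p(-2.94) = 54.66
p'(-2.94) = -22.59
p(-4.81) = 73.51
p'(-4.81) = 5.93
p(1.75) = -54.14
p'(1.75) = -1.81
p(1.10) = -49.33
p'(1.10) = -12.57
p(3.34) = -29.62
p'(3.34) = 35.19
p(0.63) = -41.91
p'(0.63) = -18.77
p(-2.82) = 51.88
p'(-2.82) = -23.70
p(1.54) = -53.36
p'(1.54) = -5.57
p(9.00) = 800.00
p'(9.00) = 290.00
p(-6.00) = 50.00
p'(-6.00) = 35.00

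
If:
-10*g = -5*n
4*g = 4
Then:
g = 1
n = 2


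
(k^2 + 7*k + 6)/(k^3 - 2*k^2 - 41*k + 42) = (k + 1)/(k^2 - 8*k + 7)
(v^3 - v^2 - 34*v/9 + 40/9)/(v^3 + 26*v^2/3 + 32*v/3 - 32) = (3*v^2 + v - 10)/(3*(v^2 + 10*v + 24))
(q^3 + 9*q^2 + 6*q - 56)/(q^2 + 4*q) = q + 5 - 14/q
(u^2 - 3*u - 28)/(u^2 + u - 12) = (u - 7)/(u - 3)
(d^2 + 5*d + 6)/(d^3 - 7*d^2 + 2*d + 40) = (d + 3)/(d^2 - 9*d + 20)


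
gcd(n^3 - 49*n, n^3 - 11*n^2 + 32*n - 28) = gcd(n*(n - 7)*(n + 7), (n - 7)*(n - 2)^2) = n - 7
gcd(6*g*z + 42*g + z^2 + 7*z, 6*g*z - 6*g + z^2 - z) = 6*g + z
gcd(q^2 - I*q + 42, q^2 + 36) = q + 6*I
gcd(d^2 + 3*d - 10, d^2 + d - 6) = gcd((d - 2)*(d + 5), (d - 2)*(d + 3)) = d - 2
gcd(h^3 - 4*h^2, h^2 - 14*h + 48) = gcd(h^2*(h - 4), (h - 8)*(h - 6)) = 1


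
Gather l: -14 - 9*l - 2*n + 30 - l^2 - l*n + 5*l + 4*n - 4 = -l^2 + l*(-n - 4) + 2*n + 12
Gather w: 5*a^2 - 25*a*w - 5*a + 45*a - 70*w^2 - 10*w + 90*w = 5*a^2 + 40*a - 70*w^2 + w*(80 - 25*a)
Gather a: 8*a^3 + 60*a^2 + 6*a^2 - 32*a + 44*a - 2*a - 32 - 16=8*a^3 + 66*a^2 + 10*a - 48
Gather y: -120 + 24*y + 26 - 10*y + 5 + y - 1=15*y - 90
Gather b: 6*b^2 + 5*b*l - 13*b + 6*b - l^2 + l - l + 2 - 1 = 6*b^2 + b*(5*l - 7) - l^2 + 1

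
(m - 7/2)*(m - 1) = m^2 - 9*m/2 + 7/2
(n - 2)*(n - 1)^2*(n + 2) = n^4 - 2*n^3 - 3*n^2 + 8*n - 4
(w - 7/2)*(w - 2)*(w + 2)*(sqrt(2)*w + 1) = sqrt(2)*w^4 - 7*sqrt(2)*w^3/2 + w^3 - 4*sqrt(2)*w^2 - 7*w^2/2 - 4*w + 14*sqrt(2)*w + 14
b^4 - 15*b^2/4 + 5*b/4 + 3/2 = (b - 3/2)*(b - 1)*(b + 1/2)*(b + 2)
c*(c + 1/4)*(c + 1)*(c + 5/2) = c^4 + 15*c^3/4 + 27*c^2/8 + 5*c/8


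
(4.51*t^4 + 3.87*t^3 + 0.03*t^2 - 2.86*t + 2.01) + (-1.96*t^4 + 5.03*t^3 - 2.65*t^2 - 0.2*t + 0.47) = 2.55*t^4 + 8.9*t^3 - 2.62*t^2 - 3.06*t + 2.48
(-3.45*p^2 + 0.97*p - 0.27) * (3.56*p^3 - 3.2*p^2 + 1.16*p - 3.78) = -12.282*p^5 + 14.4932*p^4 - 8.0672*p^3 + 15.0302*p^2 - 3.9798*p + 1.0206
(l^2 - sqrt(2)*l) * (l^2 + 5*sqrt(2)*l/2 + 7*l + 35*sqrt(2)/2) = l^4 + 3*sqrt(2)*l^3/2 + 7*l^3 - 5*l^2 + 21*sqrt(2)*l^2/2 - 35*l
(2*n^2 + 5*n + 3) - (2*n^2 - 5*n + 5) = 10*n - 2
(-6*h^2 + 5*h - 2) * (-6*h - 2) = 36*h^3 - 18*h^2 + 2*h + 4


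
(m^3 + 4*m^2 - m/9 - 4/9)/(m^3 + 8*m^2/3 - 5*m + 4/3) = (m + 1/3)/(m - 1)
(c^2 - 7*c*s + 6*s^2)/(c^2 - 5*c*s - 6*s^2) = (c - s)/(c + s)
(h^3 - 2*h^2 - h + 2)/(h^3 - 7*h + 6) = (h + 1)/(h + 3)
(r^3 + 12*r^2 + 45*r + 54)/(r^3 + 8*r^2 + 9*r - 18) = (r + 3)/(r - 1)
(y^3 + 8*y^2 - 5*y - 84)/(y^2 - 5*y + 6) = (y^2 + 11*y + 28)/(y - 2)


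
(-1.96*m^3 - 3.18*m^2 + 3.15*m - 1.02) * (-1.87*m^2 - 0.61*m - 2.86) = 3.6652*m^5 + 7.1422*m^4 + 1.6549*m^3 + 9.0807*m^2 - 8.3868*m + 2.9172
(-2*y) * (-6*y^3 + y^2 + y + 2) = 12*y^4 - 2*y^3 - 2*y^2 - 4*y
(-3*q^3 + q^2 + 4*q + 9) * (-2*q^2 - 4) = 6*q^5 - 2*q^4 + 4*q^3 - 22*q^2 - 16*q - 36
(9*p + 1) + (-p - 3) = 8*p - 2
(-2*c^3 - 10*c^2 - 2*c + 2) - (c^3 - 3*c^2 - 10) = -3*c^3 - 7*c^2 - 2*c + 12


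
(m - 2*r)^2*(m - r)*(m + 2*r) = m^4 - 3*m^3*r - 2*m^2*r^2 + 12*m*r^3 - 8*r^4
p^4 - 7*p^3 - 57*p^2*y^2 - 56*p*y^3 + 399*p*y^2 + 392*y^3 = (p - 7)*(p - 8*y)*(p + y)*(p + 7*y)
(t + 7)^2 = t^2 + 14*t + 49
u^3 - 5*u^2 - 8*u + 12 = (u - 6)*(u - 1)*(u + 2)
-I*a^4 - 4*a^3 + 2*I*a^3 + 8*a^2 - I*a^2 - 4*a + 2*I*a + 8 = (a - 2)*(a - 4*I)*(a - I)*(-I*a + 1)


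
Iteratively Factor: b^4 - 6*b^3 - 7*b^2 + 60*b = (b)*(b^3 - 6*b^2 - 7*b + 60) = b*(b - 5)*(b^2 - b - 12) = b*(b - 5)*(b - 4)*(b + 3)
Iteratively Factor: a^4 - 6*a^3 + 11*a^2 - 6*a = (a)*(a^3 - 6*a^2 + 11*a - 6) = a*(a - 3)*(a^2 - 3*a + 2) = a*(a - 3)*(a - 2)*(a - 1)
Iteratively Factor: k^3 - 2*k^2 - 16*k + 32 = (k - 4)*(k^2 + 2*k - 8) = (k - 4)*(k + 4)*(k - 2)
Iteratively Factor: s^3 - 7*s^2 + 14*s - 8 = (s - 4)*(s^2 - 3*s + 2) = (s - 4)*(s - 1)*(s - 2)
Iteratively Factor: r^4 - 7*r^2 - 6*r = (r)*(r^3 - 7*r - 6) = r*(r + 1)*(r^2 - r - 6) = r*(r + 1)*(r + 2)*(r - 3)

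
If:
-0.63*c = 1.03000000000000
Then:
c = -1.63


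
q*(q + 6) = q^2 + 6*q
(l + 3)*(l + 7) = l^2 + 10*l + 21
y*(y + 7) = y^2 + 7*y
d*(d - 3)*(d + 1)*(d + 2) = d^4 - 7*d^2 - 6*d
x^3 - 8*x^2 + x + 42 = (x - 7)*(x - 3)*(x + 2)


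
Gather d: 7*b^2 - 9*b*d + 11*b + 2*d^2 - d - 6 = 7*b^2 + 11*b + 2*d^2 + d*(-9*b - 1) - 6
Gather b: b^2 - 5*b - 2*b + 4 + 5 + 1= b^2 - 7*b + 10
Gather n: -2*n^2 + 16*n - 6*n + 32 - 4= -2*n^2 + 10*n + 28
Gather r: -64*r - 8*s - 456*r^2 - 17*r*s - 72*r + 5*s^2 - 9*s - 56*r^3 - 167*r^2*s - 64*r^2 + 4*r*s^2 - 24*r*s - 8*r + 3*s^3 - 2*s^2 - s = -56*r^3 + r^2*(-167*s - 520) + r*(4*s^2 - 41*s - 144) + 3*s^3 + 3*s^2 - 18*s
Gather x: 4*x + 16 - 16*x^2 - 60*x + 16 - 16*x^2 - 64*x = -32*x^2 - 120*x + 32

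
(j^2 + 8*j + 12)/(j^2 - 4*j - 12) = (j + 6)/(j - 6)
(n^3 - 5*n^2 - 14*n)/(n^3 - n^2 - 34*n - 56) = n/(n + 4)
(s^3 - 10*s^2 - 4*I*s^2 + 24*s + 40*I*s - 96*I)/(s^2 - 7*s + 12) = (s^2 + s*(-6 - 4*I) + 24*I)/(s - 3)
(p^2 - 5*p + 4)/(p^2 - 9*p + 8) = (p - 4)/(p - 8)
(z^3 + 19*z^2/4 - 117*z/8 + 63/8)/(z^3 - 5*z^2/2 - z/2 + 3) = (z^2 + 25*z/4 - 21/4)/(z^2 - z - 2)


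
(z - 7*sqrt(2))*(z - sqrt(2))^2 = z^3 - 9*sqrt(2)*z^2 + 30*z - 14*sqrt(2)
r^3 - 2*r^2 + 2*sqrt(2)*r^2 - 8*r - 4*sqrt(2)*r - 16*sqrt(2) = (r - 4)*(r + 2)*(r + 2*sqrt(2))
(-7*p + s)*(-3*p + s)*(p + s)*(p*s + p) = 21*p^4*s + 21*p^4 + 11*p^3*s^2 + 11*p^3*s - 9*p^2*s^3 - 9*p^2*s^2 + p*s^4 + p*s^3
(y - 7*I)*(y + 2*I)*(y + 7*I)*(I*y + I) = I*y^4 - 2*y^3 + I*y^3 - 2*y^2 + 49*I*y^2 - 98*y + 49*I*y - 98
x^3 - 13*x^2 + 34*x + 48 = (x - 8)*(x - 6)*(x + 1)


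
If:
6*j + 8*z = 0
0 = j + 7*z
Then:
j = 0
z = 0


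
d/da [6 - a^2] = -2*a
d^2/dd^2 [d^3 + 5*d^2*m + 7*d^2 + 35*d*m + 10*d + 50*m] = 6*d + 10*m + 14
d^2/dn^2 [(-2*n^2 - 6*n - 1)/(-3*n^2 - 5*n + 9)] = 2*(24*n^3 + 189*n^2 + 531*n + 484)/(27*n^6 + 135*n^5 - 18*n^4 - 685*n^3 + 54*n^2 + 1215*n - 729)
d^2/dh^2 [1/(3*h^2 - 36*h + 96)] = 2*(-h^2 + 12*h + 4*(h - 6)^2 - 32)/(3*(h^2 - 12*h + 32)^3)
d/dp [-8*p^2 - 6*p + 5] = -16*p - 6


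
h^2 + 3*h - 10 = (h - 2)*(h + 5)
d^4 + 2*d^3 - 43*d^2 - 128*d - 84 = (d - 7)*(d + 1)*(d + 2)*(d + 6)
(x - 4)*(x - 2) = x^2 - 6*x + 8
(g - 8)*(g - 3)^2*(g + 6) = g^4 - 8*g^3 - 27*g^2 + 270*g - 432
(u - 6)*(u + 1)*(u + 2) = u^3 - 3*u^2 - 16*u - 12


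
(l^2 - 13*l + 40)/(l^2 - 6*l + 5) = (l - 8)/(l - 1)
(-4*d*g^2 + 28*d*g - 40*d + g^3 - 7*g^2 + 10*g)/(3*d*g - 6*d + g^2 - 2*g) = (-4*d*g + 20*d + g^2 - 5*g)/(3*d + g)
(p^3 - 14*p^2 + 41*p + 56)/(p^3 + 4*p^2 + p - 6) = (p^3 - 14*p^2 + 41*p + 56)/(p^3 + 4*p^2 + p - 6)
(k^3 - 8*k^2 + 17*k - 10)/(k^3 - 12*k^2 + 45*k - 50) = (k - 1)/(k - 5)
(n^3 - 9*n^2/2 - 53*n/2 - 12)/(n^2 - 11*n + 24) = (2*n^2 + 7*n + 3)/(2*(n - 3))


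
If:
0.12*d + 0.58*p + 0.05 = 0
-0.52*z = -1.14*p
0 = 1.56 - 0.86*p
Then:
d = -9.18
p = 1.81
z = 3.98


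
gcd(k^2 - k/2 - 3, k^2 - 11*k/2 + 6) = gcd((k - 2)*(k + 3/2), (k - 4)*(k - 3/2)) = 1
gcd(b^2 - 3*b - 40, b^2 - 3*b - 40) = b^2 - 3*b - 40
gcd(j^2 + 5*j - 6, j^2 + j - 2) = j - 1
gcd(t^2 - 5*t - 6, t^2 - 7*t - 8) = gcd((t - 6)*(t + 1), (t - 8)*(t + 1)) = t + 1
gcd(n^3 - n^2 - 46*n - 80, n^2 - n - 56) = n - 8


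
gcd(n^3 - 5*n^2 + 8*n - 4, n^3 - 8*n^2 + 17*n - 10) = n^2 - 3*n + 2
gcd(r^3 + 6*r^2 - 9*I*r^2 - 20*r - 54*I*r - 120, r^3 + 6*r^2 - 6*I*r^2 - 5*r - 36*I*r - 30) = r^2 + r*(6 - 5*I) - 30*I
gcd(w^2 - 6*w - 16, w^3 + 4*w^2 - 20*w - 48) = w + 2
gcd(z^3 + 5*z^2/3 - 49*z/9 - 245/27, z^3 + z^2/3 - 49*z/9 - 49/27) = z^2 - 49/9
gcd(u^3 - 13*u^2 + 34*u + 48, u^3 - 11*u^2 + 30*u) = u - 6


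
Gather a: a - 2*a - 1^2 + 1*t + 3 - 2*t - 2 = -a - t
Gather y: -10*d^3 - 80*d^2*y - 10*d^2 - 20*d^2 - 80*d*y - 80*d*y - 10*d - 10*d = -10*d^3 - 30*d^2 - 20*d + y*(-80*d^2 - 160*d)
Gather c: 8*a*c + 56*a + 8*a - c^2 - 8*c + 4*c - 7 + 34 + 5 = 64*a - c^2 + c*(8*a - 4) + 32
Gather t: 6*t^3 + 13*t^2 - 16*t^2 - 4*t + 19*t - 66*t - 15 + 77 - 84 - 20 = 6*t^3 - 3*t^2 - 51*t - 42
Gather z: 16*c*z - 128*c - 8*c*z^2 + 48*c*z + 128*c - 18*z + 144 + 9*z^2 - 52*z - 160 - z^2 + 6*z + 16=z^2*(8 - 8*c) + z*(64*c - 64)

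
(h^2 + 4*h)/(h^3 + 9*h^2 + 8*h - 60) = h*(h + 4)/(h^3 + 9*h^2 + 8*h - 60)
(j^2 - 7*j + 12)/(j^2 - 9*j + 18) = (j - 4)/(j - 6)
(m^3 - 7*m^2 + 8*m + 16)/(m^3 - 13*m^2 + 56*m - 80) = (m + 1)/(m - 5)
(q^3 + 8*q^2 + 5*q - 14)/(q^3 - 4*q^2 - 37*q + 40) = (q^2 + 9*q + 14)/(q^2 - 3*q - 40)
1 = 1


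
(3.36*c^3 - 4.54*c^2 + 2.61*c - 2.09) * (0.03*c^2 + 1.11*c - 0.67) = 0.1008*c^5 + 3.5934*c^4 - 7.2123*c^3 + 5.8762*c^2 - 4.0686*c + 1.4003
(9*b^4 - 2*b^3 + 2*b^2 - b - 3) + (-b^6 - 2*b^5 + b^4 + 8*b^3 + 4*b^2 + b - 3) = -b^6 - 2*b^5 + 10*b^4 + 6*b^3 + 6*b^2 - 6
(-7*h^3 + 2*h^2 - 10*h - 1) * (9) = -63*h^3 + 18*h^2 - 90*h - 9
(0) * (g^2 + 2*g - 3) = 0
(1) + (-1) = 0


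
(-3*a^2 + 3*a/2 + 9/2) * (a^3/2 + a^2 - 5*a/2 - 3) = -3*a^5/2 - 9*a^4/4 + 45*a^3/4 + 39*a^2/4 - 63*a/4 - 27/2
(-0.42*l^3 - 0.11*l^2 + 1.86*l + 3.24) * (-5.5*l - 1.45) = 2.31*l^4 + 1.214*l^3 - 10.0705*l^2 - 20.517*l - 4.698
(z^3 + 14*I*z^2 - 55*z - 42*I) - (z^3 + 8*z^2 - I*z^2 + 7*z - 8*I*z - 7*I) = -8*z^2 + 15*I*z^2 - 62*z + 8*I*z - 35*I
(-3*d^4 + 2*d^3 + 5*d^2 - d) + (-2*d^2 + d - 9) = -3*d^4 + 2*d^3 + 3*d^2 - 9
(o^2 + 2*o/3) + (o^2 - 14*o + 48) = 2*o^2 - 40*o/3 + 48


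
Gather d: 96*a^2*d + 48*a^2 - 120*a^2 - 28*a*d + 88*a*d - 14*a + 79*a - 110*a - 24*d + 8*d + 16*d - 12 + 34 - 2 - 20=-72*a^2 - 45*a + d*(96*a^2 + 60*a)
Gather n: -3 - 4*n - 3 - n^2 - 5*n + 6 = -n^2 - 9*n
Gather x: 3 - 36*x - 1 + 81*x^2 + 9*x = 81*x^2 - 27*x + 2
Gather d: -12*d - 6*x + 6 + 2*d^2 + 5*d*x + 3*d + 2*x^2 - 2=2*d^2 + d*(5*x - 9) + 2*x^2 - 6*x + 4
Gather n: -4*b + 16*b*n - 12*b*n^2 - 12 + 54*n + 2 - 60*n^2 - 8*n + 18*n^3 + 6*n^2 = -4*b + 18*n^3 + n^2*(-12*b - 54) + n*(16*b + 46) - 10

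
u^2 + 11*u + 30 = (u + 5)*(u + 6)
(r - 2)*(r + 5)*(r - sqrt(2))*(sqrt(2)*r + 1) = sqrt(2)*r^4 - r^3 + 3*sqrt(2)*r^3 - 11*sqrt(2)*r^2 - 3*r^2 - 3*sqrt(2)*r + 10*r + 10*sqrt(2)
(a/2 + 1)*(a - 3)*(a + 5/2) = a^3/2 + 3*a^2/4 - 17*a/4 - 15/2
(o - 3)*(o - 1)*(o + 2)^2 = o^4 - 9*o^2 - 4*o + 12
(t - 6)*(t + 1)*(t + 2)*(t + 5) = t^4 + 2*t^3 - 31*t^2 - 92*t - 60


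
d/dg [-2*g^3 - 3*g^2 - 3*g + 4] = -6*g^2 - 6*g - 3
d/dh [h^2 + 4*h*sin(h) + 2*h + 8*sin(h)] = 4*h*cos(h) + 2*h + 4*sin(h) + 8*cos(h) + 2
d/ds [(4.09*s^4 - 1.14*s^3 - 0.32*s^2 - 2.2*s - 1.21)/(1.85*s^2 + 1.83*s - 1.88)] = (15.133*s^5 + 20.3451*s^4 - 34.9292*s^3 + 9.914*s^2 + 5.6802*s + 6.3503)/(3.4225*s^4 + 6.771*s^3 - 3.6071*s^2 - 6.8808*s + 3.5344)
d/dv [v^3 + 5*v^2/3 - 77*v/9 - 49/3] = 3*v^2 + 10*v/3 - 77/9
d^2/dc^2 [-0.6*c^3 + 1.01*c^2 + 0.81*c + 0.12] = 2.02 - 3.6*c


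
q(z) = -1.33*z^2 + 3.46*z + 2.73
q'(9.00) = -20.48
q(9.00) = -73.86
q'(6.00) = -12.50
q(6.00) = -24.39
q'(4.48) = -8.46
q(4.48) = -8.46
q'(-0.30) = 4.26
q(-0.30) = 1.57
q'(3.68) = -6.33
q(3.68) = -2.55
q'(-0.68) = 5.27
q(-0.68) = -0.24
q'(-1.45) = 7.32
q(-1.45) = -5.08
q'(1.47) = -0.45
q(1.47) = 4.94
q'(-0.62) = 5.11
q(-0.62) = 0.07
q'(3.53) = -5.93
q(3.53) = -1.63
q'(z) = 3.46 - 2.66*z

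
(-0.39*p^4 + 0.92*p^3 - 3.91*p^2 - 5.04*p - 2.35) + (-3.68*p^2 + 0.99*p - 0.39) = -0.39*p^4 + 0.92*p^3 - 7.59*p^2 - 4.05*p - 2.74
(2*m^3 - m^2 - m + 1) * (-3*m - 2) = -6*m^4 - m^3 + 5*m^2 - m - 2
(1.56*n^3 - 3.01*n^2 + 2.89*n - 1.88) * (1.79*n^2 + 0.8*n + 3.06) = 2.7924*n^5 - 4.1399*n^4 + 7.5387*n^3 - 10.2638*n^2 + 7.3394*n - 5.7528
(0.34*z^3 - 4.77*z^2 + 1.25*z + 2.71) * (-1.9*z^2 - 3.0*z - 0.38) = -0.646*z^5 + 8.043*z^4 + 11.8058*z^3 - 7.0864*z^2 - 8.605*z - 1.0298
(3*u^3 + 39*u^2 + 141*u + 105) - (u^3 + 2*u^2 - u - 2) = 2*u^3 + 37*u^2 + 142*u + 107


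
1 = 1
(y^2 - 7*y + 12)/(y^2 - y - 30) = (-y^2 + 7*y - 12)/(-y^2 + y + 30)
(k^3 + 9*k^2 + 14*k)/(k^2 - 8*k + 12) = k*(k^2 + 9*k + 14)/(k^2 - 8*k + 12)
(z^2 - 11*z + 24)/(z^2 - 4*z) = (z^2 - 11*z + 24)/(z*(z - 4))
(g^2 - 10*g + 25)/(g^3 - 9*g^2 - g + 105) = (g - 5)/(g^2 - 4*g - 21)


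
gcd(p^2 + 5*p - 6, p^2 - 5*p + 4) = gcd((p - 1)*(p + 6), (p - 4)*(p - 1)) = p - 1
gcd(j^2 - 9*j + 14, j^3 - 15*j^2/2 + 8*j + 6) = j - 2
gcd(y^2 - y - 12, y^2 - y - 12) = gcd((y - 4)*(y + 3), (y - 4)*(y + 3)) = y^2 - y - 12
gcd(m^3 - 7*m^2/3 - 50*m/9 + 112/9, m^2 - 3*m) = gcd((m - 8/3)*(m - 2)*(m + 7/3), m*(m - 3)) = 1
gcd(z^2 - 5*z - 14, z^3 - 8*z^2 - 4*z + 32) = z + 2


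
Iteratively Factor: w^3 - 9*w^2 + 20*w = (w)*(w^2 - 9*w + 20) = w*(w - 5)*(w - 4)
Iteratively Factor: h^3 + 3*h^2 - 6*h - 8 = (h + 1)*(h^2 + 2*h - 8) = (h - 2)*(h + 1)*(h + 4)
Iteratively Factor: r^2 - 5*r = (r)*(r - 5)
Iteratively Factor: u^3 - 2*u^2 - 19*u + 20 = (u - 1)*(u^2 - u - 20) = (u - 1)*(u + 4)*(u - 5)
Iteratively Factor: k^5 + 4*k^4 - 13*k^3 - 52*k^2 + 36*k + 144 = (k + 3)*(k^4 + k^3 - 16*k^2 - 4*k + 48) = (k - 2)*(k + 3)*(k^3 + 3*k^2 - 10*k - 24) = (k - 3)*(k - 2)*(k + 3)*(k^2 + 6*k + 8) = (k - 3)*(k - 2)*(k + 3)*(k + 4)*(k + 2)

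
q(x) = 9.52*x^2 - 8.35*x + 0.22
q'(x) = 19.04*x - 8.35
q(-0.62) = 9.06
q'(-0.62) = -20.15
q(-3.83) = 171.85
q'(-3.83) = -81.27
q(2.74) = 48.81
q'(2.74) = 43.82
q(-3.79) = 168.61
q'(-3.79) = -80.51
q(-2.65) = 89.20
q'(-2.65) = -58.81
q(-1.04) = 19.20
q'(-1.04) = -28.15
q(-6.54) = 462.01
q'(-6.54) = -132.87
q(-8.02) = 679.52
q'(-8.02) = -161.05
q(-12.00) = 1471.30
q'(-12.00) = -236.83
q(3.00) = 60.85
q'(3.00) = 48.77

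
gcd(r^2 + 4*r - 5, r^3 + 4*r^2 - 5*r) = r^2 + 4*r - 5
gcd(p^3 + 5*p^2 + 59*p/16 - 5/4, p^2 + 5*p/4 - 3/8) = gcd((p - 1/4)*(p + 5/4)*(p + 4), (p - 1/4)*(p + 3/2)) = p - 1/4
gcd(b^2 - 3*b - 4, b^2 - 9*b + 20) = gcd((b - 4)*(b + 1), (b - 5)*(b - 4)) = b - 4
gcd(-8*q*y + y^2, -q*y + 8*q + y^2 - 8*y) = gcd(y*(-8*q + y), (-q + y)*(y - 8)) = 1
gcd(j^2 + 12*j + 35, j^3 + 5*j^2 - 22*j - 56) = j + 7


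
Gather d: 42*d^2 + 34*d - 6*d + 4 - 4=42*d^2 + 28*d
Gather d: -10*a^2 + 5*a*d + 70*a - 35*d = -10*a^2 + 70*a + d*(5*a - 35)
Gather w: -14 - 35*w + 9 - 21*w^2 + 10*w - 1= -21*w^2 - 25*w - 6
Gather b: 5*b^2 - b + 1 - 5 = 5*b^2 - b - 4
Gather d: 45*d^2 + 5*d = 45*d^2 + 5*d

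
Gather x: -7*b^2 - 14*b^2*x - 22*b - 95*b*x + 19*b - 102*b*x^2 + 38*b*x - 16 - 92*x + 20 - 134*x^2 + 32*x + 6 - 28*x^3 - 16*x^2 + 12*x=-7*b^2 - 3*b - 28*x^3 + x^2*(-102*b - 150) + x*(-14*b^2 - 57*b - 48) + 10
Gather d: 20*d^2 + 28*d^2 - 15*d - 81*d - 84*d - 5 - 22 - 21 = 48*d^2 - 180*d - 48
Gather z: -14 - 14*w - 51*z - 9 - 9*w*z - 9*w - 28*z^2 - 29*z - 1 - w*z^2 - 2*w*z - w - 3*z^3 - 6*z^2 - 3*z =-24*w - 3*z^3 + z^2*(-w - 34) + z*(-11*w - 83) - 24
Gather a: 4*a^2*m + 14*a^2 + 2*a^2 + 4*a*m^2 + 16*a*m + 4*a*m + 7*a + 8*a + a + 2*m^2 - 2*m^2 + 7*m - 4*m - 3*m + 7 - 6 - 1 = a^2*(4*m + 16) + a*(4*m^2 + 20*m + 16)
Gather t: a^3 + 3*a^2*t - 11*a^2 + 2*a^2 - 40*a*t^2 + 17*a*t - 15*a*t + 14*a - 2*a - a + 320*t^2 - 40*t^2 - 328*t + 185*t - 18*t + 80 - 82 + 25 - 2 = a^3 - 9*a^2 + 11*a + t^2*(280 - 40*a) + t*(3*a^2 + 2*a - 161) + 21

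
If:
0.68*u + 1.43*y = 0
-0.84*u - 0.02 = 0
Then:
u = -0.02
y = 0.01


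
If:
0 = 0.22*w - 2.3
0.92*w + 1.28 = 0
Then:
No Solution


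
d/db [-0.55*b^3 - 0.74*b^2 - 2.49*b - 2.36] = -1.65*b^2 - 1.48*b - 2.49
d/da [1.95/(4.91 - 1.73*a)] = 3.3735/(1.73*a - 4.91)^2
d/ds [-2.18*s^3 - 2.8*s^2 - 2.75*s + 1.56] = -6.54*s^2 - 5.6*s - 2.75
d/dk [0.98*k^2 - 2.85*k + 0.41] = 1.96*k - 2.85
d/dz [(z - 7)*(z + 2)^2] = 3*(z - 4)*(z + 2)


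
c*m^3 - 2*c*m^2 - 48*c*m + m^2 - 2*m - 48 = (m - 8)*(m + 6)*(c*m + 1)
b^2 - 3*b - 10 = (b - 5)*(b + 2)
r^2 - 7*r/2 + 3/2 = (r - 3)*(r - 1/2)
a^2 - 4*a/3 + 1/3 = (a - 1)*(a - 1/3)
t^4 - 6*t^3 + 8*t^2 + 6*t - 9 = (t - 3)^2*(t - 1)*(t + 1)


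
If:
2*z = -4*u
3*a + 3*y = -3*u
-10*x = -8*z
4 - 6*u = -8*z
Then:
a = -y - 2/11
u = 2/11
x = -16/55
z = -4/11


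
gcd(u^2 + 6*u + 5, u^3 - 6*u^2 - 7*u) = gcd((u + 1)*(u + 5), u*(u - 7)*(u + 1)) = u + 1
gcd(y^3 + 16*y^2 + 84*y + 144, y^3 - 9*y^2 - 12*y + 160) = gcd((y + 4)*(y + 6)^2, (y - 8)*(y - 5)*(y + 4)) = y + 4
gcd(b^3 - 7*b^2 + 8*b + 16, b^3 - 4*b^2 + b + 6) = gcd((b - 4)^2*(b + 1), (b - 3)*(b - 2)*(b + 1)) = b + 1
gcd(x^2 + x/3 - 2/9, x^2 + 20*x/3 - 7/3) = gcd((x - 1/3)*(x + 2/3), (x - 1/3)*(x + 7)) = x - 1/3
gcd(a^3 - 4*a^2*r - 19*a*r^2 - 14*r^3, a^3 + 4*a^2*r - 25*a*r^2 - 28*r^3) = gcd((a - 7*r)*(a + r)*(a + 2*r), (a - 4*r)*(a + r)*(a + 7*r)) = a + r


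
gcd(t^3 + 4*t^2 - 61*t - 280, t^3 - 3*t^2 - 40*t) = t^2 - 3*t - 40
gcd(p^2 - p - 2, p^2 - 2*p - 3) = p + 1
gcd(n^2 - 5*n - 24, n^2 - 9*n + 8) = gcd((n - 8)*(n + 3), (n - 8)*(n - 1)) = n - 8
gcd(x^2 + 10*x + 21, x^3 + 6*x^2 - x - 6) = 1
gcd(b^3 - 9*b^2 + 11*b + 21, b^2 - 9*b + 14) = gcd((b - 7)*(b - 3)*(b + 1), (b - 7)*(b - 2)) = b - 7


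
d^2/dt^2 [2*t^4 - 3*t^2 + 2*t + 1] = 24*t^2 - 6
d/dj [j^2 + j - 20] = 2*j + 1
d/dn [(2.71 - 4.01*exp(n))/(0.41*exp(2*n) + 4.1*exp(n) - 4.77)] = (1.6441*exp(2*n) - 2.2222*exp(n) + 8.0167)*exp(n)/(0.1681*exp(4*n) + 3.362*exp(3*n) + 12.8986*exp(2*n) - 39.114*exp(n) + 22.7529)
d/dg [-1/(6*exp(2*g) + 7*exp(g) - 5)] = (12*exp(g) + 7)*exp(g)/(6*exp(2*g) + 7*exp(g) - 5)^2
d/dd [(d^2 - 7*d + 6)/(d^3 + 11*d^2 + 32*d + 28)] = (-d^3 + 16*d^2 + 59*d - 194)/(d^5 + 20*d^4 + 145*d^3 + 470*d^2 + 700*d + 392)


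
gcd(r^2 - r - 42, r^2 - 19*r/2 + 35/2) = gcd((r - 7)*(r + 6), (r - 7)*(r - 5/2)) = r - 7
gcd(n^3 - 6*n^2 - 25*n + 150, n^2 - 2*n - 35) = n + 5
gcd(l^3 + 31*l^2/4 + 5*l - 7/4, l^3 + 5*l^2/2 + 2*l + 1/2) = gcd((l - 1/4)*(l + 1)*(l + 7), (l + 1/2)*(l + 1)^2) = l + 1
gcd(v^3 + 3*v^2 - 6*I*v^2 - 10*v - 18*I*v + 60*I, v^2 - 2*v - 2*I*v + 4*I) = v - 2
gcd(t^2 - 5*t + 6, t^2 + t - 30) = 1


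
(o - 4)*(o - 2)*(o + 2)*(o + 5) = o^4 + o^3 - 24*o^2 - 4*o + 80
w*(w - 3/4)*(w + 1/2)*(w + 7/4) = w^4 + 3*w^3/2 - 13*w^2/16 - 21*w/32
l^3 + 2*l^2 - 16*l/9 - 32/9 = (l - 4/3)*(l + 4/3)*(l + 2)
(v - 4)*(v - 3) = v^2 - 7*v + 12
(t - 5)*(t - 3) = t^2 - 8*t + 15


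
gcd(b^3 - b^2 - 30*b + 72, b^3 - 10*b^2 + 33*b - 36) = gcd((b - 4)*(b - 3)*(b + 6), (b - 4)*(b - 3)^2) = b^2 - 7*b + 12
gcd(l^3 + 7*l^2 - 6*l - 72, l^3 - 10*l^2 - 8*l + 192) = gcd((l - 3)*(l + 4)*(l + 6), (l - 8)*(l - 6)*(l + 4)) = l + 4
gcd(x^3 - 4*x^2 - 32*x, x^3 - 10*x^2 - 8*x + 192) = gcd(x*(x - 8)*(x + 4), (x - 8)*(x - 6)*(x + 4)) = x^2 - 4*x - 32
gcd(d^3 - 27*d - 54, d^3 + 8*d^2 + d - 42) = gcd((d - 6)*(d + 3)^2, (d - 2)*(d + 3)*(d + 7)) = d + 3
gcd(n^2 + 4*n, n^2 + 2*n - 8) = n + 4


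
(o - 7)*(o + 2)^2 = o^3 - 3*o^2 - 24*o - 28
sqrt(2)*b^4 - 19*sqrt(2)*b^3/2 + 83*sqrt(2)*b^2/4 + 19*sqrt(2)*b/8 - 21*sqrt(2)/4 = (b - 6)*(b - 7/2)*(b - 1/2)*(sqrt(2)*b + sqrt(2)/2)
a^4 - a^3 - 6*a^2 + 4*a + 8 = (a - 2)^2*(a + 1)*(a + 2)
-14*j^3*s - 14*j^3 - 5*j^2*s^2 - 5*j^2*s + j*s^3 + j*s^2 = (-7*j + s)*(2*j + s)*(j*s + j)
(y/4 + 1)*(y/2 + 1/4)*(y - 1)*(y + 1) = y^4/8 + 9*y^3/16 + y^2/8 - 9*y/16 - 1/4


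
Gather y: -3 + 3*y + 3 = 3*y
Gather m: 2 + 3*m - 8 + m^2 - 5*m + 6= m^2 - 2*m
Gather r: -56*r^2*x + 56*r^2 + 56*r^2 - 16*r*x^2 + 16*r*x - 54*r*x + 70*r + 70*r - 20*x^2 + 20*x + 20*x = r^2*(112 - 56*x) + r*(-16*x^2 - 38*x + 140) - 20*x^2 + 40*x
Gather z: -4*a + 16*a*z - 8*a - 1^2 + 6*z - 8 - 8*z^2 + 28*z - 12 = -12*a - 8*z^2 + z*(16*a + 34) - 21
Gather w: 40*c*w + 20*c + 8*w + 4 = 20*c + w*(40*c + 8) + 4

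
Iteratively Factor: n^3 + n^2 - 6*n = (n)*(n^2 + n - 6) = n*(n + 3)*(n - 2)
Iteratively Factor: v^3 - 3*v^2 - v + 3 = (v - 1)*(v^2 - 2*v - 3) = (v - 1)*(v + 1)*(v - 3)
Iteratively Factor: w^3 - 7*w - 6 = (w - 3)*(w^2 + 3*w + 2) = (w - 3)*(w + 2)*(w + 1)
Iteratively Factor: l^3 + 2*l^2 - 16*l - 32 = (l - 4)*(l^2 + 6*l + 8) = (l - 4)*(l + 2)*(l + 4)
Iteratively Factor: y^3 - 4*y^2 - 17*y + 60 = (y + 4)*(y^2 - 8*y + 15) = (y - 5)*(y + 4)*(y - 3)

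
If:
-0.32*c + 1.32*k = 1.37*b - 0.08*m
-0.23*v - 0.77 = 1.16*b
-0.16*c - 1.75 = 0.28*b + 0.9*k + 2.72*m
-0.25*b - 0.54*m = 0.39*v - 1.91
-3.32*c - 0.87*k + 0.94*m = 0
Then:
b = -1.84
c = 0.50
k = -1.79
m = 0.11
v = 5.92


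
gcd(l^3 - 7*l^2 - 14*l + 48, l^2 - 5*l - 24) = l^2 - 5*l - 24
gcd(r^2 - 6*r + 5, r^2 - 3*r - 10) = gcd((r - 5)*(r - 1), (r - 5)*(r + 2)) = r - 5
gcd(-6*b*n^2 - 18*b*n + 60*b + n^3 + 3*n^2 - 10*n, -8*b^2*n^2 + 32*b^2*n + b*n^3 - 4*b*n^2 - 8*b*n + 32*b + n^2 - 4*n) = 1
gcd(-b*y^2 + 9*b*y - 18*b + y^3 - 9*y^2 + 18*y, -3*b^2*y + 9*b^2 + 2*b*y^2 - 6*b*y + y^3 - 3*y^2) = -b*y + 3*b + y^2 - 3*y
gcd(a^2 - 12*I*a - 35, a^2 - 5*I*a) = a - 5*I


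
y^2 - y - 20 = (y - 5)*(y + 4)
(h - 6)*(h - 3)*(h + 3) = h^3 - 6*h^2 - 9*h + 54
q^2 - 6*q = q*(q - 6)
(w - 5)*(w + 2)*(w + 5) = w^3 + 2*w^2 - 25*w - 50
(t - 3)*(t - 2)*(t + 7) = t^3 + 2*t^2 - 29*t + 42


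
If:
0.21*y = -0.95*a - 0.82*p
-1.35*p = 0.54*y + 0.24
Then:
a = 0.124210526315789*y + 0.153450292397661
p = -0.4*y - 0.177777777777778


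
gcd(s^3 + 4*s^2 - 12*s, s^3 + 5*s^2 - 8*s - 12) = s^2 + 4*s - 12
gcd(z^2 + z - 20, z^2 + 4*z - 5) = z + 5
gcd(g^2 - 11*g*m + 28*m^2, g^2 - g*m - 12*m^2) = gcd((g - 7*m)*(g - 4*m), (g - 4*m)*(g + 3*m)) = g - 4*m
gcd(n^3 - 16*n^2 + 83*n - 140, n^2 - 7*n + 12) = n - 4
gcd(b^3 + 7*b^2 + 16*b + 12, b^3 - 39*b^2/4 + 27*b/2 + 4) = 1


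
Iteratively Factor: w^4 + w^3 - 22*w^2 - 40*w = (w + 4)*(w^3 - 3*w^2 - 10*w) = (w + 2)*(w + 4)*(w^2 - 5*w) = (w - 5)*(w + 2)*(w + 4)*(w)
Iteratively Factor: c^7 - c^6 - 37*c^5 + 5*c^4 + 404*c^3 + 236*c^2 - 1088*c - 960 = (c + 1)*(c^6 - 2*c^5 - 35*c^4 + 40*c^3 + 364*c^2 - 128*c - 960) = (c + 1)*(c + 4)*(c^5 - 6*c^4 - 11*c^3 + 84*c^2 + 28*c - 240) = (c + 1)*(c + 2)*(c + 4)*(c^4 - 8*c^3 + 5*c^2 + 74*c - 120) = (c - 5)*(c + 1)*(c + 2)*(c + 4)*(c^3 - 3*c^2 - 10*c + 24) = (c - 5)*(c + 1)*(c + 2)*(c + 3)*(c + 4)*(c^2 - 6*c + 8) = (c - 5)*(c - 4)*(c + 1)*(c + 2)*(c + 3)*(c + 4)*(c - 2)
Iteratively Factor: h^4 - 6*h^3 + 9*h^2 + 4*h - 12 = (h - 2)*(h^3 - 4*h^2 + h + 6) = (h - 3)*(h - 2)*(h^2 - h - 2) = (h - 3)*(h - 2)^2*(h + 1)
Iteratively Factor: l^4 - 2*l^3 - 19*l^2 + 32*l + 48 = (l - 3)*(l^3 + l^2 - 16*l - 16) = (l - 3)*(l + 1)*(l^2 - 16) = (l - 4)*(l - 3)*(l + 1)*(l + 4)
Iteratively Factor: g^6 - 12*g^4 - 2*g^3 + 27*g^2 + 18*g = (g)*(g^5 - 12*g^3 - 2*g^2 + 27*g + 18) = g*(g - 2)*(g^4 + 2*g^3 - 8*g^2 - 18*g - 9) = g*(g - 2)*(g + 3)*(g^3 - g^2 - 5*g - 3) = g*(g - 3)*(g - 2)*(g + 3)*(g^2 + 2*g + 1) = g*(g - 3)*(g - 2)*(g + 1)*(g + 3)*(g + 1)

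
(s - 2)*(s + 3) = s^2 + s - 6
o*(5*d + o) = 5*d*o + o^2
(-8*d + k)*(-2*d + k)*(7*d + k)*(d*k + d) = 112*d^4*k + 112*d^4 - 54*d^3*k^2 - 54*d^3*k - 3*d^2*k^3 - 3*d^2*k^2 + d*k^4 + d*k^3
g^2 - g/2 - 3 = (g - 2)*(g + 3/2)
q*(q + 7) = q^2 + 7*q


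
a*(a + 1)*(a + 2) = a^3 + 3*a^2 + 2*a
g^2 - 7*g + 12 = (g - 4)*(g - 3)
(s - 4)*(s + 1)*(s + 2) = s^3 - s^2 - 10*s - 8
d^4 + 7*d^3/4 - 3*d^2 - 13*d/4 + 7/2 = (d - 1)^2*(d + 7/4)*(d + 2)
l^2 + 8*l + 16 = (l + 4)^2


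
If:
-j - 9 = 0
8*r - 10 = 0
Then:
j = -9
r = 5/4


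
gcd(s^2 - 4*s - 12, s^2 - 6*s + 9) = 1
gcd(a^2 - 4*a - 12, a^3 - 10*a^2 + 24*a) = a - 6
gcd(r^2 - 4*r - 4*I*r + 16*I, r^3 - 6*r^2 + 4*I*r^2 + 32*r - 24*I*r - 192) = r - 4*I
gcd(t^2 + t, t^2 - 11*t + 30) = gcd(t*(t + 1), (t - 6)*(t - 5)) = 1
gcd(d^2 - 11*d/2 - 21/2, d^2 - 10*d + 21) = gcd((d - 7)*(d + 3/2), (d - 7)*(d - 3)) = d - 7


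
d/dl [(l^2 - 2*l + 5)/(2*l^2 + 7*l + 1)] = (11*l^2 - 18*l - 37)/(4*l^4 + 28*l^3 + 53*l^2 + 14*l + 1)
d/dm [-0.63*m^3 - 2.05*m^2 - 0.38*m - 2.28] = -1.89*m^2 - 4.1*m - 0.38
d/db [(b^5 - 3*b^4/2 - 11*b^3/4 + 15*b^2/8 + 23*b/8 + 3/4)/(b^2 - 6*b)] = (24*b^6 - 216*b^5 + 194*b^4 + 264*b^3 - 113*b^2 - 12*b + 36)/(8*b^2*(b^2 - 12*b + 36))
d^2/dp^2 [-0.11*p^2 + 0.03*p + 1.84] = -0.220000000000000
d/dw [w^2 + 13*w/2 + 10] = 2*w + 13/2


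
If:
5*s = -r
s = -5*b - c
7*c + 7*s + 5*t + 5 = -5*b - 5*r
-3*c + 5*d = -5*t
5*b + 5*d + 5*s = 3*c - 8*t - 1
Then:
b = 4*t + 2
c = -77*t/5 - 39/5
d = -256*t/25 - 117/25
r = 23*t + 11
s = -23*t/5 - 11/5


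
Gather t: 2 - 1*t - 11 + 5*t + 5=4*t - 4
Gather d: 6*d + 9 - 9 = 6*d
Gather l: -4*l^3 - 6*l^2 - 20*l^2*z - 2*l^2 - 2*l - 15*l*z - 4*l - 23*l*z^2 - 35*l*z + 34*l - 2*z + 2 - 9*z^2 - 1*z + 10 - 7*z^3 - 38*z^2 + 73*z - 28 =-4*l^3 + l^2*(-20*z - 8) + l*(-23*z^2 - 50*z + 28) - 7*z^3 - 47*z^2 + 70*z - 16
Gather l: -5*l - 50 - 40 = -5*l - 90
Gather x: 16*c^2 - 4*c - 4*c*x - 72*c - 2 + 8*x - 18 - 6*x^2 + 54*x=16*c^2 - 76*c - 6*x^2 + x*(62 - 4*c) - 20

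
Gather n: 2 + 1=3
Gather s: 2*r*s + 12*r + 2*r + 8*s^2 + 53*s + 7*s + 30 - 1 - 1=14*r + 8*s^2 + s*(2*r + 60) + 28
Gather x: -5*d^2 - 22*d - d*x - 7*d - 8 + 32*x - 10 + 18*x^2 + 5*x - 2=-5*d^2 - 29*d + 18*x^2 + x*(37 - d) - 20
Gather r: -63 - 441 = -504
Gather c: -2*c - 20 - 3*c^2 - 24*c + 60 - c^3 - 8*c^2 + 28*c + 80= -c^3 - 11*c^2 + 2*c + 120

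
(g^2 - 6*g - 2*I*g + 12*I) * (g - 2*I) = g^3 - 6*g^2 - 4*I*g^2 - 4*g + 24*I*g + 24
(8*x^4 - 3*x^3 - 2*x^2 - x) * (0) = 0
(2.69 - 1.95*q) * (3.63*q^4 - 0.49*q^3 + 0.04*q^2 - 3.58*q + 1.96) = -7.0785*q^5 + 10.7202*q^4 - 1.3961*q^3 + 7.0886*q^2 - 13.4522*q + 5.2724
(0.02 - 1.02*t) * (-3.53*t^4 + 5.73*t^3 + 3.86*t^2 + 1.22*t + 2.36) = 3.6006*t^5 - 5.9152*t^4 - 3.8226*t^3 - 1.1672*t^2 - 2.3828*t + 0.0472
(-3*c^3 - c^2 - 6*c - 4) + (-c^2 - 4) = -3*c^3 - 2*c^2 - 6*c - 8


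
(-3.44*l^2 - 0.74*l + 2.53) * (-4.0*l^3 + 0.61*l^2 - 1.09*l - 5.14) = 13.76*l^5 + 0.8616*l^4 - 6.8218*l^3 + 20.0315*l^2 + 1.0459*l - 13.0042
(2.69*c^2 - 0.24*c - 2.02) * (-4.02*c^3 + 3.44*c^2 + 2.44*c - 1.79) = -10.8138*c^5 + 10.2184*c^4 + 13.8584*c^3 - 12.3495*c^2 - 4.4992*c + 3.6158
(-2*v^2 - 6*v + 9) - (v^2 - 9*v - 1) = -3*v^2 + 3*v + 10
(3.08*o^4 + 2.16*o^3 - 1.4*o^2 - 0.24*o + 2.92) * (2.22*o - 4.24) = 6.8376*o^5 - 8.264*o^4 - 12.2664*o^3 + 5.4032*o^2 + 7.5*o - 12.3808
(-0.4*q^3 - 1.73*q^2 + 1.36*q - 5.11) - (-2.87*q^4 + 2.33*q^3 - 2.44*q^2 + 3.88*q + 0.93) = 2.87*q^4 - 2.73*q^3 + 0.71*q^2 - 2.52*q - 6.04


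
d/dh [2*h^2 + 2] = 4*h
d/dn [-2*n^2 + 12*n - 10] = 12 - 4*n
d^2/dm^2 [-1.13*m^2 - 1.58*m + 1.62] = -2.26000000000000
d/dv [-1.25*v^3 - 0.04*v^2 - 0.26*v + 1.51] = -3.75*v^2 - 0.08*v - 0.26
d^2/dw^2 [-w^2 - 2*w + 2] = -2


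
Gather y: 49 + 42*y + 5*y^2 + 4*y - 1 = 5*y^2 + 46*y + 48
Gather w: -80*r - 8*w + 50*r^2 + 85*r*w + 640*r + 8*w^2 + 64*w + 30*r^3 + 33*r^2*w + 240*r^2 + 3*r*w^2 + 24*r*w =30*r^3 + 290*r^2 + 560*r + w^2*(3*r + 8) + w*(33*r^2 + 109*r + 56)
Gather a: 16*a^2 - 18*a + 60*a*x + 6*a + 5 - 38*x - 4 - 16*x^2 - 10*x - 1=16*a^2 + a*(60*x - 12) - 16*x^2 - 48*x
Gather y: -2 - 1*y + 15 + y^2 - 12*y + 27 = y^2 - 13*y + 40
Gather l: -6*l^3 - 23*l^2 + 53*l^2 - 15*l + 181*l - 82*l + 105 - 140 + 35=-6*l^3 + 30*l^2 + 84*l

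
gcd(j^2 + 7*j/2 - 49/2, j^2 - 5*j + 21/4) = j - 7/2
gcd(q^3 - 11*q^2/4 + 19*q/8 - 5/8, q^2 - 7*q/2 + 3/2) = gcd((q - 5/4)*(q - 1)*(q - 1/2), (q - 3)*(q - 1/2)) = q - 1/2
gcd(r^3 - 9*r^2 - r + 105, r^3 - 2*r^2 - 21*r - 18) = r + 3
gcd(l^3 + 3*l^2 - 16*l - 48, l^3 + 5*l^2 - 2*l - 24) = l^2 + 7*l + 12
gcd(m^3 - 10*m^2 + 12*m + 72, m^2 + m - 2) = m + 2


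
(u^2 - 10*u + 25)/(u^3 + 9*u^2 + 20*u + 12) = (u^2 - 10*u + 25)/(u^3 + 9*u^2 + 20*u + 12)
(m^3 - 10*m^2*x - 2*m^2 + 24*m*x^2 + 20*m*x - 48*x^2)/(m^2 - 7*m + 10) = (m^2 - 10*m*x + 24*x^2)/(m - 5)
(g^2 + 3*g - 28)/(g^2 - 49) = (g - 4)/(g - 7)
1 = 1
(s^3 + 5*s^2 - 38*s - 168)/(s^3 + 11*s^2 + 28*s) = (s - 6)/s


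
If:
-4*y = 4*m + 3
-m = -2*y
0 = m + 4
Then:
No Solution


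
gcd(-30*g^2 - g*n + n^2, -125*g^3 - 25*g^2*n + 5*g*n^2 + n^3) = 5*g + n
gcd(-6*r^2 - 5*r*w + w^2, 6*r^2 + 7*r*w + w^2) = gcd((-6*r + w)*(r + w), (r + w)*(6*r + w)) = r + w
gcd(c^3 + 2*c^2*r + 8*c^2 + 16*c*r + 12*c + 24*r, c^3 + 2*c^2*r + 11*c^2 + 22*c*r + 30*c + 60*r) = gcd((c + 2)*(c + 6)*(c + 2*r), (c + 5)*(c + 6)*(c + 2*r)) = c^2 + 2*c*r + 6*c + 12*r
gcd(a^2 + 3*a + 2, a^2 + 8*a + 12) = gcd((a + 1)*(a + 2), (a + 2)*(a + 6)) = a + 2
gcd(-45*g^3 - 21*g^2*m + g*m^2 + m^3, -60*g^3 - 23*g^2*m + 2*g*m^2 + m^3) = 15*g^2 + 2*g*m - m^2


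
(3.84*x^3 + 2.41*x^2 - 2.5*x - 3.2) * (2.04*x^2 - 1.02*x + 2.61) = 7.8336*x^5 + 0.9996*x^4 + 2.4642*x^3 + 2.3121*x^2 - 3.261*x - 8.352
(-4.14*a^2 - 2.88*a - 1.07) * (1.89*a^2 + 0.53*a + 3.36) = -7.8246*a^4 - 7.6374*a^3 - 17.4591*a^2 - 10.2439*a - 3.5952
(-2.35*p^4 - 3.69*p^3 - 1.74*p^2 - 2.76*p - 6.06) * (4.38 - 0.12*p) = 0.282*p^5 - 9.8502*p^4 - 15.9534*p^3 - 7.29*p^2 - 11.3616*p - 26.5428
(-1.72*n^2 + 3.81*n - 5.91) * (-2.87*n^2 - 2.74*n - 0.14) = 4.9364*n^4 - 6.2219*n^3 + 6.7631*n^2 + 15.66*n + 0.8274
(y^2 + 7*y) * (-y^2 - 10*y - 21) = -y^4 - 17*y^3 - 91*y^2 - 147*y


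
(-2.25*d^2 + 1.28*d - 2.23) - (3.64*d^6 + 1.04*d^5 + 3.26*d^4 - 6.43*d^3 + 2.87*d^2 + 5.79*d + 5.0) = -3.64*d^6 - 1.04*d^5 - 3.26*d^4 + 6.43*d^3 - 5.12*d^2 - 4.51*d - 7.23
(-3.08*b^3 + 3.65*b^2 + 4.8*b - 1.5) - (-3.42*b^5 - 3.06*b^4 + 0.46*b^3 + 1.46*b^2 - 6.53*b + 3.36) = 3.42*b^5 + 3.06*b^4 - 3.54*b^3 + 2.19*b^2 + 11.33*b - 4.86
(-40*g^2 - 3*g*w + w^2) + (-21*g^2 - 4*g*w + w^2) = -61*g^2 - 7*g*w + 2*w^2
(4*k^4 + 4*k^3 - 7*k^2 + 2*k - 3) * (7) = 28*k^4 + 28*k^3 - 49*k^2 + 14*k - 21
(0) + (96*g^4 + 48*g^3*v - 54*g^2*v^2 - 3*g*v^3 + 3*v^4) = 96*g^4 + 48*g^3*v - 54*g^2*v^2 - 3*g*v^3 + 3*v^4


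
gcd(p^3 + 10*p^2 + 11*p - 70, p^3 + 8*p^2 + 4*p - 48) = p - 2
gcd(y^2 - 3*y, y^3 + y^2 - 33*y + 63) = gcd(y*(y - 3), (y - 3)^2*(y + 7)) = y - 3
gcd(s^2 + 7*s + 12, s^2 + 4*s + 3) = s + 3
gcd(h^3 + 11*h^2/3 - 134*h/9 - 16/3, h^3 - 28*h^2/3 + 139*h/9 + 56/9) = h^2 - 7*h/3 - 8/9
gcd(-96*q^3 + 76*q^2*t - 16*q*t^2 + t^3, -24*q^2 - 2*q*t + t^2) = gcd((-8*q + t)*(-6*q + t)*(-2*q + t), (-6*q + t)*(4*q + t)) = 6*q - t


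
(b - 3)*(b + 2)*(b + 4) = b^3 + 3*b^2 - 10*b - 24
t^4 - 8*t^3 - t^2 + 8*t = t*(t - 8)*(t - 1)*(t + 1)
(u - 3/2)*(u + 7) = u^2 + 11*u/2 - 21/2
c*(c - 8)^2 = c^3 - 16*c^2 + 64*c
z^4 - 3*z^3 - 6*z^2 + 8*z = z*(z - 4)*(z - 1)*(z + 2)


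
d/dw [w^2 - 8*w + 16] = 2*w - 8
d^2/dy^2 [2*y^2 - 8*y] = 4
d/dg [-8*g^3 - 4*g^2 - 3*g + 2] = -24*g^2 - 8*g - 3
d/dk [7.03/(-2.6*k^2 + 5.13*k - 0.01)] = (36.556*k - 36.0639)/(2.6*k^2 - 5.13*k + 0.01)^2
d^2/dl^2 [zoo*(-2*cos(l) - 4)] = zoo*cos(l)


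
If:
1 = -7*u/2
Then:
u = -2/7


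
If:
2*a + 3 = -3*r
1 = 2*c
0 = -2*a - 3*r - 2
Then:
No Solution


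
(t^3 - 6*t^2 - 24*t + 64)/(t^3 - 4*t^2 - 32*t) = (t - 2)/t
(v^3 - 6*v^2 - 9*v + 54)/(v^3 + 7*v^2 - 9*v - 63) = (v - 6)/(v + 7)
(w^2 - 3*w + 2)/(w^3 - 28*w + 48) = (w - 1)/(w^2 + 2*w - 24)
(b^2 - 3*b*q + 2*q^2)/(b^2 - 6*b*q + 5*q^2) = (-b + 2*q)/(-b + 5*q)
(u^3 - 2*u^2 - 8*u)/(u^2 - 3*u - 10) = u*(u - 4)/(u - 5)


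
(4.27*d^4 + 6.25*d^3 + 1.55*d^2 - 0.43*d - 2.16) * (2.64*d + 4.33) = 11.2728*d^5 + 34.9891*d^4 + 31.1545*d^3 + 5.5763*d^2 - 7.5643*d - 9.3528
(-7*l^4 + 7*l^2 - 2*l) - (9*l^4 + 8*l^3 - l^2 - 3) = -16*l^4 - 8*l^3 + 8*l^2 - 2*l + 3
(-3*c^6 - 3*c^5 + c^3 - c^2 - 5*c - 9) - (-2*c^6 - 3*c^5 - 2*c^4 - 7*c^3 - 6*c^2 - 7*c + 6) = -c^6 + 2*c^4 + 8*c^3 + 5*c^2 + 2*c - 15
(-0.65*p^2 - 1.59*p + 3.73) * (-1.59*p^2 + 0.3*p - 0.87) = 1.0335*p^4 + 2.3331*p^3 - 5.8422*p^2 + 2.5023*p - 3.2451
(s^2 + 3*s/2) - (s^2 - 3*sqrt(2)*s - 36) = 3*s/2 + 3*sqrt(2)*s + 36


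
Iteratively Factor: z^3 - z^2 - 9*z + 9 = (z - 1)*(z^2 - 9) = (z - 1)*(z + 3)*(z - 3)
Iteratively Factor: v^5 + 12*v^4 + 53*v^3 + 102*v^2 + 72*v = (v + 3)*(v^4 + 9*v^3 + 26*v^2 + 24*v) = (v + 2)*(v + 3)*(v^3 + 7*v^2 + 12*v) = (v + 2)*(v + 3)^2*(v^2 + 4*v) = v*(v + 2)*(v + 3)^2*(v + 4)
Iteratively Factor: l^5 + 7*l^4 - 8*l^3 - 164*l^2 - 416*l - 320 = (l + 4)*(l^4 + 3*l^3 - 20*l^2 - 84*l - 80) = (l - 5)*(l + 4)*(l^3 + 8*l^2 + 20*l + 16) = (l - 5)*(l + 4)^2*(l^2 + 4*l + 4) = (l - 5)*(l + 2)*(l + 4)^2*(l + 2)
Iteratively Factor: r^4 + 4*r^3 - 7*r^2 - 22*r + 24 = (r - 1)*(r^3 + 5*r^2 - 2*r - 24) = (r - 1)*(r + 3)*(r^2 + 2*r - 8) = (r - 2)*(r - 1)*(r + 3)*(r + 4)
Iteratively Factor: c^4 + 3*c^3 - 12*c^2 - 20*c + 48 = (c - 2)*(c^3 + 5*c^2 - 2*c - 24) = (c - 2)^2*(c^2 + 7*c + 12) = (c - 2)^2*(c + 3)*(c + 4)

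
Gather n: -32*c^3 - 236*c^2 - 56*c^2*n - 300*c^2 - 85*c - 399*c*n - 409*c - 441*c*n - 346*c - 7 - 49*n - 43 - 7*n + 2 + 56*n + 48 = -32*c^3 - 536*c^2 - 840*c + n*(-56*c^2 - 840*c)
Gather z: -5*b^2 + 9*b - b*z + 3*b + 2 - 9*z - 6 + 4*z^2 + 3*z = -5*b^2 + 12*b + 4*z^2 + z*(-b - 6) - 4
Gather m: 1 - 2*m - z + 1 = -2*m - z + 2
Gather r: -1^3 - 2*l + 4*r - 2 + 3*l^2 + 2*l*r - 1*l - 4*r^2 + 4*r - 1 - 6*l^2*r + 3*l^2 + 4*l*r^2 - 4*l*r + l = 6*l^2 - 2*l + r^2*(4*l - 4) + r*(-6*l^2 - 2*l + 8) - 4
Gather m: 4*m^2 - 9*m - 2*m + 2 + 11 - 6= 4*m^2 - 11*m + 7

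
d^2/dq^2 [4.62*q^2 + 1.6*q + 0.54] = 9.24000000000000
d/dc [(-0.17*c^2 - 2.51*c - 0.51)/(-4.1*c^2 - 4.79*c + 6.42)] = (-9.4767*c^2 - 6.3648*c - 18.5571)/(16.81*c^4 + 39.278*c^3 - 29.6999*c^2 - 61.5036*c + 41.2164)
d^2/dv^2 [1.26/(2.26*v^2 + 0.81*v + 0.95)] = (-12.871152*v^2 - 4.613112*v + 1.26*(4.52*v + 0.81)*(9.04*v + 1.62) - 5.41044)/(2.26*v^2 + 0.81*v + 0.95)^3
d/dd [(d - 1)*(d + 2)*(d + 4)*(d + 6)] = 4*d^3 + 33*d^2 + 64*d + 4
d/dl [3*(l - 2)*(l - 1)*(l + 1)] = 9*l^2 - 12*l - 3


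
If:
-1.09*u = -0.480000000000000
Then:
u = 0.44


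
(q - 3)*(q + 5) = q^2 + 2*q - 15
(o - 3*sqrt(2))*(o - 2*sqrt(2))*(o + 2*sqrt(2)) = o^3 - 3*sqrt(2)*o^2 - 8*o + 24*sqrt(2)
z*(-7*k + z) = -7*k*z + z^2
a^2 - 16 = (a - 4)*(a + 4)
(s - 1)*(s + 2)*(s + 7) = s^3 + 8*s^2 + 5*s - 14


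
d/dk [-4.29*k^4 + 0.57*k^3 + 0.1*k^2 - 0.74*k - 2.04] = -17.16*k^3 + 1.71*k^2 + 0.2*k - 0.74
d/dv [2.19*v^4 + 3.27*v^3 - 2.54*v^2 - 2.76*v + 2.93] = 8.76*v^3 + 9.81*v^2 - 5.08*v - 2.76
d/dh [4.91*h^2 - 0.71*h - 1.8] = 9.82*h - 0.71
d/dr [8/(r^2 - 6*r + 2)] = 16*(3 - r)/(r^2 - 6*r + 2)^2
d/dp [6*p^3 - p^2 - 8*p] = 18*p^2 - 2*p - 8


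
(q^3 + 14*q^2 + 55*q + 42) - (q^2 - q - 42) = q^3 + 13*q^2 + 56*q + 84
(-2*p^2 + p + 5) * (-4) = 8*p^2 - 4*p - 20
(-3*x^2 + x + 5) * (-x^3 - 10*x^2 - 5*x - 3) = 3*x^5 + 29*x^4 - 46*x^2 - 28*x - 15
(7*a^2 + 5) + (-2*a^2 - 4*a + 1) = 5*a^2 - 4*a + 6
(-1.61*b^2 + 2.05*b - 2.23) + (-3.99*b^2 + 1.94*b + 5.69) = -5.6*b^2 + 3.99*b + 3.46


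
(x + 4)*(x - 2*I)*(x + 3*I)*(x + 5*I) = x^4 + 4*x^3 + 6*I*x^3 + x^2 + 24*I*x^2 + 4*x + 30*I*x + 120*I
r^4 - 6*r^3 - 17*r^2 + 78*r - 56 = (r - 7)*(r - 2)*(r - 1)*(r + 4)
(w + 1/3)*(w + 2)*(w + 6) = w^3 + 25*w^2/3 + 44*w/3 + 4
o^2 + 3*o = o*(o + 3)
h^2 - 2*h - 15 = (h - 5)*(h + 3)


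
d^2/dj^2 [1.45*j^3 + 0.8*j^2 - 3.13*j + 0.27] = 8.7*j + 1.6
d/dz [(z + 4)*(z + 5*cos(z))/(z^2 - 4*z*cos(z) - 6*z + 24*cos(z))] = (-9*z^3*sin(z) + 18*z^2*sin(z) - 9*z^2*cos(z) - 10*z^2 + 216*z*sin(z) + 8*z*cos(z) + 200*cos(z)^2 + 216*cos(z))/((z - 6)^2*(z - 4*cos(z))^2)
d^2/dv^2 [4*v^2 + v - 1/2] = 8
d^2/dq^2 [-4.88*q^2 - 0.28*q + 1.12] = -9.76000000000000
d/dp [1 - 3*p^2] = -6*p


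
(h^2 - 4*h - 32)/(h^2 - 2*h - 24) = (h - 8)/(h - 6)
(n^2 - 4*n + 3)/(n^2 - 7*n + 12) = (n - 1)/(n - 4)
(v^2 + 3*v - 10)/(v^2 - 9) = (v^2 + 3*v - 10)/(v^2 - 9)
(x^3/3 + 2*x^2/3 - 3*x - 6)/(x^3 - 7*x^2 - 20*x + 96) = (x^2 + 5*x + 6)/(3*(x^2 - 4*x - 32))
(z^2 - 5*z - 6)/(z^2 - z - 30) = (z + 1)/(z + 5)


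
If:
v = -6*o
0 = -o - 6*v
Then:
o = 0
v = 0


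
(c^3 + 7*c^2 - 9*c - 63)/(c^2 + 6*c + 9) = (c^2 + 4*c - 21)/(c + 3)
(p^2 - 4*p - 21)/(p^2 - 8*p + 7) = (p + 3)/(p - 1)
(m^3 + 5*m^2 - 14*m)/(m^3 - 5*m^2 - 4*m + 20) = m*(m + 7)/(m^2 - 3*m - 10)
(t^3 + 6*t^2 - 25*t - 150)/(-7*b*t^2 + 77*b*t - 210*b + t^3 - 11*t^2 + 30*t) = (t^2 + 11*t + 30)/(-7*b*t + 42*b + t^2 - 6*t)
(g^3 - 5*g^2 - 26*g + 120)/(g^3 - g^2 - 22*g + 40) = (g - 6)/(g - 2)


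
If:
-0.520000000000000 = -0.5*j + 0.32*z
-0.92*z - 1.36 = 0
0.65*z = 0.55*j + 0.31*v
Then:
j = 0.09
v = -3.27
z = -1.48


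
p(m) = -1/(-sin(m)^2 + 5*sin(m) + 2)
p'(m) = -(2*sin(m)*cos(m) - 5*cos(m))/(-sin(m)^2 + 5*sin(m) + 2)^2 = (5 - 2*sin(m))*cos(m)/(5*sin(m) + cos(m)^2 + 1)^2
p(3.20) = -0.59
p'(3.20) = -1.76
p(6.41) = -0.38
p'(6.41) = 0.69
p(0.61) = -0.22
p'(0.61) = 0.15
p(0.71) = -0.21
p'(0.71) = 0.12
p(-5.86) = -0.26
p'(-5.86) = 0.25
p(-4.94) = -0.17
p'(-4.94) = 0.02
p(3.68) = 1.21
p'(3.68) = -7.57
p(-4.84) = -0.17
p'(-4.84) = 0.01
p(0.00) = -0.50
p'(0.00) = 1.25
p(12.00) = 1.03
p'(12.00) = 5.44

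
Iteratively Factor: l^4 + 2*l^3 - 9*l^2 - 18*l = (l - 3)*(l^3 + 5*l^2 + 6*l) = (l - 3)*(l + 2)*(l^2 + 3*l) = (l - 3)*(l + 2)*(l + 3)*(l)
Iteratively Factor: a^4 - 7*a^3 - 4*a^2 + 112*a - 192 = (a + 4)*(a^3 - 11*a^2 + 40*a - 48) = (a - 3)*(a + 4)*(a^2 - 8*a + 16) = (a - 4)*(a - 3)*(a + 4)*(a - 4)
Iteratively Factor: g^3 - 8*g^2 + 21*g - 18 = (g - 3)*(g^2 - 5*g + 6) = (g - 3)^2*(g - 2)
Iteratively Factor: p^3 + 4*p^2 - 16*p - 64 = (p + 4)*(p^2 - 16) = (p + 4)^2*(p - 4)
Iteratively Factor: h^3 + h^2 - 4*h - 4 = (h + 2)*(h^2 - h - 2) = (h - 2)*(h + 2)*(h + 1)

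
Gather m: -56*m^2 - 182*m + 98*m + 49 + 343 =-56*m^2 - 84*m + 392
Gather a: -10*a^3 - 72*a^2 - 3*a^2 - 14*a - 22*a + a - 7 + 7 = -10*a^3 - 75*a^2 - 35*a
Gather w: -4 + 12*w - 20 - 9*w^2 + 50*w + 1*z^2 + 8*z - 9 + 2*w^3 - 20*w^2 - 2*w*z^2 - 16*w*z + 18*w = 2*w^3 - 29*w^2 + w*(-2*z^2 - 16*z + 80) + z^2 + 8*z - 33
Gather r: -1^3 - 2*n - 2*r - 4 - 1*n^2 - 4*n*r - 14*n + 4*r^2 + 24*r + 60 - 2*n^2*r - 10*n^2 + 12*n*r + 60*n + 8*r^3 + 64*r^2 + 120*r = -11*n^2 + 44*n + 8*r^3 + 68*r^2 + r*(-2*n^2 + 8*n + 142) + 55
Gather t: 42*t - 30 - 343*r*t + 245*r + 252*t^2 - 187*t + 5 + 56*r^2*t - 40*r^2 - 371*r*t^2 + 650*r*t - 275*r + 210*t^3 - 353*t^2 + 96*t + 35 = -40*r^2 - 30*r + 210*t^3 + t^2*(-371*r - 101) + t*(56*r^2 + 307*r - 49) + 10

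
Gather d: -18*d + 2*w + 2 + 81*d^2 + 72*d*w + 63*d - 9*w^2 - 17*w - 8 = 81*d^2 + d*(72*w + 45) - 9*w^2 - 15*w - 6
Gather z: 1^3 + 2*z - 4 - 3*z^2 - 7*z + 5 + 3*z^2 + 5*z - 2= 0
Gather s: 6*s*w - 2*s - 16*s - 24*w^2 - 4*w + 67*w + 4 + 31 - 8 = s*(6*w - 18) - 24*w^2 + 63*w + 27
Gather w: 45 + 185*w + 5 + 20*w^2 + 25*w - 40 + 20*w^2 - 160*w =40*w^2 + 50*w + 10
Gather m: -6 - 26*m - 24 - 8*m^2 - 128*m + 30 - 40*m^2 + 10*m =-48*m^2 - 144*m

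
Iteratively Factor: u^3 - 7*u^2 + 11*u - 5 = (u - 1)*(u^2 - 6*u + 5) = (u - 1)^2*(u - 5)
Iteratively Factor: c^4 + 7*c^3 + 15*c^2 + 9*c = (c + 3)*(c^3 + 4*c^2 + 3*c) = (c + 1)*(c + 3)*(c^2 + 3*c) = c*(c + 1)*(c + 3)*(c + 3)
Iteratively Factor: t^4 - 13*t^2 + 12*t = (t + 4)*(t^3 - 4*t^2 + 3*t) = (t - 1)*(t + 4)*(t^2 - 3*t) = (t - 3)*(t - 1)*(t + 4)*(t)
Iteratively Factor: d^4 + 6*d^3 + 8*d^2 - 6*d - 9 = (d + 3)*(d^3 + 3*d^2 - d - 3) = (d + 3)^2*(d^2 - 1) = (d + 1)*(d + 3)^2*(d - 1)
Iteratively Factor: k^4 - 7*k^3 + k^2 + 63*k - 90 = (k - 2)*(k^3 - 5*k^2 - 9*k + 45) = (k - 2)*(k + 3)*(k^2 - 8*k + 15) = (k - 5)*(k - 2)*(k + 3)*(k - 3)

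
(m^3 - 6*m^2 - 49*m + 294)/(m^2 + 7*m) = m - 13 + 42/m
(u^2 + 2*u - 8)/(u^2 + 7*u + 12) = (u - 2)/(u + 3)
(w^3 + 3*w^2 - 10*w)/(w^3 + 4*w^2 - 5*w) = (w - 2)/(w - 1)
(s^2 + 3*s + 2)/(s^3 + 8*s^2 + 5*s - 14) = (s + 1)/(s^2 + 6*s - 7)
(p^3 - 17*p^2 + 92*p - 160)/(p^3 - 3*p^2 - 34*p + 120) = (p - 8)/(p + 6)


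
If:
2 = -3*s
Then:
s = -2/3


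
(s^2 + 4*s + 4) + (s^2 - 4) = 2*s^2 + 4*s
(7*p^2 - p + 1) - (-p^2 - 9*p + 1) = 8*p^2 + 8*p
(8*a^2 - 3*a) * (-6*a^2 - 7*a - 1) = -48*a^4 - 38*a^3 + 13*a^2 + 3*a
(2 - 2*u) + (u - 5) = -u - 3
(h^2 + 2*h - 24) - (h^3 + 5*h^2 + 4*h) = -h^3 - 4*h^2 - 2*h - 24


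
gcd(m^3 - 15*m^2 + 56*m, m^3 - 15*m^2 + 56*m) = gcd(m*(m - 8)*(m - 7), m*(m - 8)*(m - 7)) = m^3 - 15*m^2 + 56*m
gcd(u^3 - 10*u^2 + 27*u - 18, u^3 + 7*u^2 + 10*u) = 1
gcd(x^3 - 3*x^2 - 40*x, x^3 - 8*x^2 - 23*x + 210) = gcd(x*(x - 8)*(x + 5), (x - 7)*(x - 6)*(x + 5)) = x + 5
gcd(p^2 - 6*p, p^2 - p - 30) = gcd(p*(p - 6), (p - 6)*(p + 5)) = p - 6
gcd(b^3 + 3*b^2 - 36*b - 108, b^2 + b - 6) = b + 3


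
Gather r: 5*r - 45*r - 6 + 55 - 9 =40 - 40*r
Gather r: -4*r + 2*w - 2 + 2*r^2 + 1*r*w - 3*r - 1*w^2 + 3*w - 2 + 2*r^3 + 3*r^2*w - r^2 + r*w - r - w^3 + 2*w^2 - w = 2*r^3 + r^2*(3*w + 1) + r*(2*w - 8) - w^3 + w^2 + 4*w - 4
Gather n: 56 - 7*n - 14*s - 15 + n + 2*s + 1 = -6*n - 12*s + 42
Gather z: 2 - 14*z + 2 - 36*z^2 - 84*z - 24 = -36*z^2 - 98*z - 20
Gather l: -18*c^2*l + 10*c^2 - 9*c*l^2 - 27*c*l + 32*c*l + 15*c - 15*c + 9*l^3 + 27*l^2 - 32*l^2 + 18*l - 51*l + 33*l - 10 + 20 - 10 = 10*c^2 + 9*l^3 + l^2*(-9*c - 5) + l*(-18*c^2 + 5*c)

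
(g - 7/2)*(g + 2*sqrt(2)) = g^2 - 7*g/2 + 2*sqrt(2)*g - 7*sqrt(2)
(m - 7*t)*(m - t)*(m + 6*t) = m^3 - 2*m^2*t - 41*m*t^2 + 42*t^3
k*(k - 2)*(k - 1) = k^3 - 3*k^2 + 2*k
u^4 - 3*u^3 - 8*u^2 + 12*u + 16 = (u - 4)*(u - 2)*(u + 1)*(u + 2)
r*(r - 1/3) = r^2 - r/3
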